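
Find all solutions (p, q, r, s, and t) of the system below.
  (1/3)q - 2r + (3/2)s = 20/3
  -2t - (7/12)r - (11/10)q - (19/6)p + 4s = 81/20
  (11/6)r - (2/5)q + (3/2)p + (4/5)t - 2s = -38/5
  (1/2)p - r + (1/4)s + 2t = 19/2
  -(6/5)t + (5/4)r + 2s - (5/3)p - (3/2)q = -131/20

no solution

Row-reduce:
Swap R1 and R2.
R1 ← R1 / (-19/6).
R3 ← R3 − 3/2·R1.
R4 ← R4 − 1/2·R1.
R5 ← R5 + 5/3·R1.
R2 ← R2 / (1/3).
R1 ← R1 − 33/95·R2.
R3 ← R3 + 35/38·R2.
R4 ← R4 + 33/190·R2.
R5 ← R5 + 35/38·R2.
R3 ← R3 / (-905/228).
R1 ← R1 − 431/190·R3.
R2 ← R2 + 6·R3.
R4 ← R4 + 811/380·R3.
R5 ← R5 + 905/228·R3.
R4 ← R4 / (-9209/18100).
R1 ← R1 + 2343/4525·R4.
R2 ← R2 + 2907/1810·R4.
R3 ← R3 + 921/905·R4.
Row 5 reduces to 0 = -3, a contradiction. The system is inconsistent.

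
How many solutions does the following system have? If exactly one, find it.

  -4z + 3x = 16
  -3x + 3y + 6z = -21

Row-reduce:
R1 ← R1 / (3).
R2 ← R2 + 3·R1.
R2 ← R2 / (3).
Rank is 2 with 3 unknowns, leaving z free.

infinitely many solutions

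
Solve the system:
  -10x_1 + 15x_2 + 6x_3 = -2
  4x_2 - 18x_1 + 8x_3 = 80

infinitely many solutions

Row-reduce:
R1 ← R1 / (-10).
R2 ← R2 + 18·R1.
R2 ← R2 / (-23).
R1 ← R1 + 3/2·R2.
Rank is 2 with 3 unknowns, leaving x_3 free.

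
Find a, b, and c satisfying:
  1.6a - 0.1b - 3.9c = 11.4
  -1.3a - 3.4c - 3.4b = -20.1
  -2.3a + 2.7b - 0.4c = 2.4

a = 5, b = 5, c = -1

Row-reduce the augmented matrix:
R1 ← R1 / (8/5).
R2 ← R2 + 13/10·R1.
R3 ← R3 + 23/10·R1.
R2 ← R2 / (-557/160).
R1 ← R1 + 1/16·R2.
R3 ← R3 − 409/160·R2.
R3 ← R3 / (-60321/5570).
R1 ← R1 + 1292/557·R3.
R2 ← R2 − 1051/557·R3.
Reading off the reduced rows gives a = 5, b = 5, c = -1.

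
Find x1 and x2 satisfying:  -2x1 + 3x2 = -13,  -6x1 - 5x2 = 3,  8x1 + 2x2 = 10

Row-reduce the augmented matrix:
R1 ← R1 / (-2).
R2 ← R2 + 6·R1.
R3 ← R3 − 8·R1.
R2 ← R2 / (-14).
R1 ← R1 + 3/2·R2.
R3 ← R3 − 14·R2.
R3 reduces to 0 = 0, so the extra equation is consistent.
Reading off the reduced rows gives x1 = 2, x2 = -3.

x1 = 2, x2 = -3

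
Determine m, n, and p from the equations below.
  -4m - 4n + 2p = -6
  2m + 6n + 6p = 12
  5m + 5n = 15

Row-reduce the augmented matrix:
R1 ← R1 / (-4).
R2 ← R2 − 2·R1.
R3 ← R3 − 5·R1.
R2 ← R2 / (4).
R1 ← R1 − 1·R2.
R3 ← R3 / (5/2).
R1 ← R1 + 9/4·R3.
R2 ← R2 − 7/4·R3.
Reading off the reduced rows gives m = 6, n = -3, p = 3.

m = 6, n = -3, p = 3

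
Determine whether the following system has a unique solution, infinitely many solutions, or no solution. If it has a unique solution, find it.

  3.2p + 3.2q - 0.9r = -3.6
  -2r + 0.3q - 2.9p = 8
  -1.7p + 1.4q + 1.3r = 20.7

p = -5, q = 5, r = 4

Row-reduce the augmented matrix:
R1 ← R1 / (16/5).
R2 ← R2 + 29/10·R1.
R3 ← R3 + 17/10·R1.
R2 ← R2 / (16/5).
R1 ← R1 − 1·R2.
R3 ← R3 − 31/10·R2.
R3 ← R3 / (36347/10240).
R1 ← R1 − 613/1024·R3.
R2 ← R2 + 901/1024·R3.
Reading off the reduced rows gives p = -5, q = 5, r = 4.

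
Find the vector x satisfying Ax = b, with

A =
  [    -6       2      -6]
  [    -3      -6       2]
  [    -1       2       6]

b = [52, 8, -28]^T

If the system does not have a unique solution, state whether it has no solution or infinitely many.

x_1 = -4, x_2 = -1, x_3 = -5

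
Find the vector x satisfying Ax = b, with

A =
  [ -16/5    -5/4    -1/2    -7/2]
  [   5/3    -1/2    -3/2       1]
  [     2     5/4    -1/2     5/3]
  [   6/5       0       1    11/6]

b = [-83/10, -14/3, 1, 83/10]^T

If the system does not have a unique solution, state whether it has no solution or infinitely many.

Row-reduce:
R1 ← R1 / (-16/5).
R2 ← R2 − 5/3·R1.
R3 ← R3 − 2·R1.
R4 ← R4 − 6/5·R1.
R2 ← R2 / (-221/192).
R1 ← R1 − 25/64·R2.
R3 ← R3 − 15/32·R2.
R4 ← R4 + 15/32·R2.
R3 ← R3 / (-26/17).
R1 ← R1 + 15/34·R3.
R2 ← R2 − 26/17·R3.
R4 ← R4 − 26/17·R3.
Row 4 reduces to 0 = 1, a contradiction. The system is inconsistent.

no solution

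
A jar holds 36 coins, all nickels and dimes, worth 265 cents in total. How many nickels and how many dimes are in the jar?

nickels: 19, dimes: 17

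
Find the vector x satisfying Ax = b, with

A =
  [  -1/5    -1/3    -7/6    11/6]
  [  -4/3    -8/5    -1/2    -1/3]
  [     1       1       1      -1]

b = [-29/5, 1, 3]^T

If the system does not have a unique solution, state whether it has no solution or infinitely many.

Row-reduce:
R1 ← R1 / (-1/5).
R2 ← R2 + 4/3·R1.
R3 ← R3 − 1·R1.
R2 ← R2 / (28/45).
R1 ← R1 − 5/3·R2.
R3 ← R3 + 2/3·R2.
R3 ← R3 / (83/28).
R1 ← R1 + 765/56·R3.
R2 ← R2 − 655/56·R3.
Rank is 3 with 4 unknowns, leaving x_4 free.

infinitely many solutions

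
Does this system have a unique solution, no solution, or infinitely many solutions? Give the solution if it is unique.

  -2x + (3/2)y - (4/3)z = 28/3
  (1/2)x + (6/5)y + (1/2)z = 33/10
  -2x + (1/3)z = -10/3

Row-reduce the augmented matrix:
R1 ← R1 / (-2).
R2 ← R2 − 1/2·R1.
R3 ← R3 + 2·R1.
R2 ← R2 / (63/40).
R1 ← R1 + 3/4·R2.
R3 ← R3 + 3/2·R2.
R3 ← R3 / (115/63).
R1 ← R1 − 47/63·R3.
R2 ← R2 − 20/189·R3.
Reading off the reduced rows gives x = 1, y = 4, z = -4.

x = 1, y = 4, z = -4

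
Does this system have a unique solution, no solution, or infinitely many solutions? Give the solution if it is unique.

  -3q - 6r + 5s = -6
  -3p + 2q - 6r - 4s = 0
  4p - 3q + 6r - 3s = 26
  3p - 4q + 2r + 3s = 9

Row-reduce the augmented matrix:
Swap R1 and R2.
R1 ← R1 / (-3).
R3 ← R3 − 4·R1.
R4 ← R4 − 3·R1.
R2 ← R2 / (-3).
R1 ← R1 + 2/3·R2.
R3 ← R3 + 1/3·R2.
R4 ← R4 + 2·R2.
R3 ← R3 / (-4/3).
R1 ← R1 − 10/3·R3.
R2 ← R2 − 2·R3.
R4 ← R4 / (-13/3).
R1 ← R1 + 22·R4.
R2 ← R2 + 15·R4.
R3 ← R3 − 20/3·R4.
Reading off the reduced rows gives p = 2, q = -3, r = 0, s = -3.

p = 2, q = -3, r = 0, s = -3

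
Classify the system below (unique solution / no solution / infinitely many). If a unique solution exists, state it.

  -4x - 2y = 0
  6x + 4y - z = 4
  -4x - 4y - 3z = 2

x = -1, y = 2, z = -2

Row-reduce the augmented matrix:
R1 ← R1 / (-4).
R2 ← R2 − 6·R1.
R3 ← R3 + 4·R1.
R1 ← R1 − 1/2·R2.
R3 ← R3 + 2·R2.
R3 ← R3 / (-5).
R1 ← R1 − 1/2·R3.
R2 ← R2 + 1·R3.
Reading off the reduced rows gives x = -1, y = 2, z = -2.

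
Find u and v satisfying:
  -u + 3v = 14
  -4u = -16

From equation 1: u = -14 + 3·v.
Substitute into equation 2 and solve: v = 6.
Then u = 4.

u = 4, v = 6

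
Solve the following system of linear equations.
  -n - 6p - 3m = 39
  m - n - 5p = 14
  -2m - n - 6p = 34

m = -5, n = 6, p = -5

Row-reduce the augmented matrix:
R1 ← R1 / (-3).
R2 ← R2 − 1·R1.
R3 ← R3 + 2·R1.
R2 ← R2 / (-4/3).
R1 ← R1 − 1/3·R2.
R3 ← R3 + 1/3·R2.
R3 ← R3 / (-1/4).
R1 ← R1 − 1/4·R3.
R2 ← R2 − 21/4·R3.
Reading off the reduced rows gives m = -5, n = 6, p = -5.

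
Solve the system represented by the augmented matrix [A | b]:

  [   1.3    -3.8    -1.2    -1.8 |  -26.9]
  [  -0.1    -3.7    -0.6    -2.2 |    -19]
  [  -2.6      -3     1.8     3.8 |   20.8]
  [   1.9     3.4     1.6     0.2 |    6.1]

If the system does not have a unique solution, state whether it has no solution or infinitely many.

Row-reduce the augmented matrix:
R1 ← R1 / (13/10).
R2 ← R2 + 1/10·R1.
R3 ← R3 + 13/5·R1.
R4 ← R4 − 19/10·R1.
R2 ← R2 / (-519/130).
R1 ← R1 + 38/13·R2.
R3 ← R3 + 53/5·R2.
R4 ← R4 − 582/65·R2.
R3 ← R3 / (1071/865).
R1 ← R1 + 72/173·R3.
R2 ← R2 − 30/173·R3.
R4 ← R4 − 1558/865·R3.
R4 ← R4 / (-188554/16065).
R1 ← R1 − 886/357·R4.
R2 ← R2 + 334/1071·R4.
R3 ← R3 − 16631/3213·R4.
Reading off the reduced rows gives x_1 = -5, x_2 = 3, x_3 = 3, x_4 = 3.

x_1 = -5, x_2 = 3, x_3 = 3, x_4 = 3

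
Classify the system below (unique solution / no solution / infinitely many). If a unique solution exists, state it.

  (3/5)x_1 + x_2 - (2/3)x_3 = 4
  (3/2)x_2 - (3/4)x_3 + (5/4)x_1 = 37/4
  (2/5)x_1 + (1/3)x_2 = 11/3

x_1 = 5, x_2 = 5, x_3 = 6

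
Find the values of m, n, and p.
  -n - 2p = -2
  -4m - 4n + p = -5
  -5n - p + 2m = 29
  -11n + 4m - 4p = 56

m = 6, n = -4, p = 3

Row-reduce the augmented matrix:
Swap R1 and R2.
R1 ← R1 / (-4).
R3 ← R3 − 2·R1.
R4 ← R4 − 4·R1.
R2 ← R2 / (-1).
R1 ← R1 − 1·R2.
R3 ← R3 + 7·R2.
R4 ← R4 + 15·R2.
R3 ← R3 / (27/2).
R1 ← R1 + 9/4·R3.
R2 ← R2 − 2·R3.
R4 ← R4 − 27·R3.
R4 reduces to 0 = 0, so the extra equation is consistent.
Reading off the reduced rows gives m = 6, n = -4, p = 3.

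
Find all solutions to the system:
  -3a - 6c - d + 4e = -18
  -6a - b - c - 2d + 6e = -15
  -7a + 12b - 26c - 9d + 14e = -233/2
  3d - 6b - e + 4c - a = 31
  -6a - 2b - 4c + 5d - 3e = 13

no solution

Row-reduce:
R1 ← R1 / (-3).
R2 ← R2 + 6·R1.
R3 ← R3 + 7·R1.
R4 ← R4 + 1·R1.
R5 ← R5 + 6·R1.
R2 ← R2 / (-1).
R3 ← R3 − 12·R2.
R4 ← R4 + 6·R2.
R5 ← R5 + 2·R2.
R3 ← R3 / (120).
R1 ← R1 − 2·R3.
R2 ← R2 + 11·R3.
R4 ← R4 + 60·R3.
R5 ← R5 + 14·R3.
Swap R4 and R5.
R4 ← R4 / (56/9).
R1 ← R1 − 4/9·R4.
R2 ← R2 + 11/18·R4.
R3 ← R3 + 1/18·R4.
Row 5 reduces to 0 = -1/4, a contradiction. The system is inconsistent.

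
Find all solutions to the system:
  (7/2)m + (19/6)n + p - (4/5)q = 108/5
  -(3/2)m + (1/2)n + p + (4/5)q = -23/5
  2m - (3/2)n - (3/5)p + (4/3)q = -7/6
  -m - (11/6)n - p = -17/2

infinitely many solutions

Row-reduce:
R1 ← R1 / (7/2).
R2 ← R2 + 3/2·R1.
R3 ← R3 − 2·R1.
R4 ← R4 + 1·R1.
R2 ← R2 / (13/7).
R1 ← R1 − 19/21·R2.
R3 ← R3 + 139/42·R2.
R4 ← R4 + 13/14·R2.
R3 ← R3 / (268/195).
R1 ← R1 + 16/39·R3.
R2 ← R2 − 10/13·R3.
Rank is 3 with 4 unknowns, leaving q free.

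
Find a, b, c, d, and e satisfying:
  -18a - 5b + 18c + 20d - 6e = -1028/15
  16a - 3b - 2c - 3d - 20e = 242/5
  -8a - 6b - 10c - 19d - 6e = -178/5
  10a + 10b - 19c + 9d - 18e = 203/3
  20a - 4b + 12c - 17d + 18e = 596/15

a = 3, b = 8/3, c = -1/5, d = 0, e = -2/5

Row-reduce the augmented matrix:
R1 ← R1 / (-18).
R2 ← R2 − 16·R1.
R3 ← R3 + 8·R1.
R4 ← R4 − 10·R1.
R5 ← R5 − 20·R1.
R2 ← R2 / (-67/9).
R1 ← R1 − 5/18·R2.
R3 ← R3 + 34/9·R2.
R4 ← R4 − 65/9·R2.
R5 ← R5 + 86/9·R2.
R3 ← R3 / (-1682/67).
R1 ← R1 + 32/67·R3.
R2 ← R2 + 126/67·R3.
R4 ← R4 − 307/67·R3.
R5 ← R5 − 940/67·R3.
R4 ← R4 / (47077/1682).
R1 ← R1 − 191/1682·R4.
R2 ← R2 − 560/841·R4.
R3 ← R3 − 2371/1682·R4.
R5 ← R5 + 28193/841·R4.
R5 ← R5 / (-175816/47077).
R1 ← R1 + 28900/47077·R5.
R2 ← R2 − 176094/47077·R5.
R3 ← R3 − 86876/47077·R5.
R4 ← R4 + 74298/47077·R5.
Reading off the reduced rows gives a = 3, b = 8/3, c = -1/5, d = 0, e = -2/5.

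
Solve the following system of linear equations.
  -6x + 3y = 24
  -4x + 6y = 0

x = -6, y = -4

Row-reduce the augmented matrix:
R1 ← R1 / (-6).
R2 ← R2 + 4·R1.
R2 ← R2 / (4).
R1 ← R1 + 1/2·R2.
Reading off the reduced rows gives x = -6, y = -4.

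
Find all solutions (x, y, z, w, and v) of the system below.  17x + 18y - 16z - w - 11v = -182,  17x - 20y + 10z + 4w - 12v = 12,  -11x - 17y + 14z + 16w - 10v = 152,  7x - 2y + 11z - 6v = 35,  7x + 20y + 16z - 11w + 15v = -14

x = -6, y = -2, z = 5, w = -3, v = -3

Row-reduce the augmented matrix:
R1 ← R1 / (17).
R2 ← R2 − 17·R1.
R3 ← R3 + 11·R1.
R4 ← R4 − 7·R1.
R5 ← R5 − 7·R1.
R2 ← R2 / (-38).
R1 ← R1 − 18/17·R2.
R3 ← R3 + 91/17·R2.
R4 ← R4 + 160/17·R2.
R5 ← R5 − 214/17·R2.
R3 ← R3 / (-5/323).
R1 ← R1 + 70/323·R3.
R2 ← R2 + 13/19·R3.
R4 ← R4 − 3601/323·R3.
R5 ← R5 − 10078/323·R3.
R4 ← R4 / (105491/10).
R1 ← R1 + 205·R4.
R2 ← R2 + 3238/5·R4.
R3 ← R3 + 9463/10·R4.
R5 ← R5 − 147584/5·R4.
R5 ← R5 / (1576980/105491).
R1 ← R1 + 65828/105491·R5.
R2 ← R2 + 27434/105491·R5.
R3 ← R3 + 20638/105491·R5.
R4 ← R4 + 122279/105491·R5.
Reading off the reduced rows gives x = -6, y = -2, z = 5, w = -3, v = -3.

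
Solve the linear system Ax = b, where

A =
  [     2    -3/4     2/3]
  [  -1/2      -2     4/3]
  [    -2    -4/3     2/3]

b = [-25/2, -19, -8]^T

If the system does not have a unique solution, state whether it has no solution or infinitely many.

x_1 = -2, x_2 = 6, x_3 = -6

Row-reduce the augmented matrix:
R1 ← R1 / (2).
R2 ← R2 + 1/2·R1.
R3 ← R3 + 2·R1.
R2 ← R2 / (-35/16).
R1 ← R1 + 3/8·R2.
R3 ← R3 + 25/12·R2.
R3 ← R3 / (-2/21).
R1 ← R1 − 8/105·R3.
R2 ← R2 + 24/35·R3.
Reading off the reduced rows gives x_1 = -2, x_2 = 6, x_3 = -6.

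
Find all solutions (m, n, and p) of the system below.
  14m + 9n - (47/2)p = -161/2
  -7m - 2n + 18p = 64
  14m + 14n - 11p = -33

Row-reduce:
R1 ← R1 / (14).
R2 ← R2 + 7·R1.
R3 ← R3 − 14·R1.
R2 ← R2 / (5/2).
R1 ← R1 − 9/14·R2.
R3 ← R3 − 5·R2.
Rank is 2 with 3 unknowns, leaving p free.

infinitely many solutions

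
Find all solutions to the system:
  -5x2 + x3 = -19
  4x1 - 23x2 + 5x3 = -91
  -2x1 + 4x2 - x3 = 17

infinitely many solutions

Row-reduce:
Swap R1 and R2.
R1 ← R1 / (4).
R3 ← R3 + 2·R1.
R2 ← R2 / (-5).
R1 ← R1 + 23/4·R2.
R3 ← R3 + 15/2·R2.
Rank is 2 with 3 unknowns, leaving x3 free.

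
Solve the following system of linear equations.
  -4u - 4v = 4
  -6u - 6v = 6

Row-reduce:
R1 ← R1 / (-4).
R2 ← R2 + 6·R1.
Rank is 1 with 2 unknowns, leaving v free.

infinitely many solutions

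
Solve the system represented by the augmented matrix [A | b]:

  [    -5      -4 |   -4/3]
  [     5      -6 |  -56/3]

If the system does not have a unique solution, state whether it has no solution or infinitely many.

x_1 = -4/3, x_2 = 2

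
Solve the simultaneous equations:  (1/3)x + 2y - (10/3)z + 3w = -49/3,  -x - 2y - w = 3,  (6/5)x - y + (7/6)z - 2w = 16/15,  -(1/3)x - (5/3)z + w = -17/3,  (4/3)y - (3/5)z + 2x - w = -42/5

Row-reduce:
R1 ← R1 / (1/3).
R2 ← R2 + 1·R1.
R3 ← R3 − 6/5·R1.
R4 ← R4 + 1/3·R1.
R5 ← R5 − 2·R1.
R2 ← R2 / (4).
R1 ← R1 − 6·R2.
R3 ← R3 + 41/5·R2.
R4 ← R4 − 2·R2.
R5 ← R5 + 32/3·R2.
R3 ← R3 / (-22/3).
R1 ← R1 − 5·R3.
R2 ← R2 + 5/2·R3.
R5 ← R5 + 109/15·R3.
Swap R4 and R5.
R4 ← R4 / (-1018/825).
R1 ← R1 + 6/11·R4.
R2 ← R2 − 17/22·R4.
R3 ← R3 + 27/55·R4.
Row 5 reduces to 0 = 1, a contradiction. The system is inconsistent.

no solution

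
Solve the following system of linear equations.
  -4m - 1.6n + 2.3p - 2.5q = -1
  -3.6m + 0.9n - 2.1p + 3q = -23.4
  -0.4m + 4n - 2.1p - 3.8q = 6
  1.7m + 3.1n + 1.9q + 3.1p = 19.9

Row-reduce the augmented matrix:
R1 ← R1 / (-4).
R2 ← R2 + 18/5·R1.
R3 ← R3 + 2/5·R1.
R4 ← R4 − 17/10·R1.
R2 ← R2 / (117/50).
R1 ← R1 − 2/5·R2.
R3 ← R3 − 104/25·R2.
R4 ← R4 − 121/50·R2.
R3 ← R3 / (61/12).
R1 ← R1 − 43/312·R3.
R2 ← R2 + 139/78·R3.
R4 ← R4 − 26177/3120·R3.
R4 ← R4 / (2644181/158600).
R1 ← R1 − 1219/15860·R4.
R2 ← R2 + 9012/3965·R4.
R3 ← R3 + 773/305·R4.
Reading off the reduced rows gives m = 3, n = 2, p = 4, q = -2.

m = 3, n = 2, p = 4, q = -2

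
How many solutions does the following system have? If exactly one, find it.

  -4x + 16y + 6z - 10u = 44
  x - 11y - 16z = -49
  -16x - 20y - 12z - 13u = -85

infinitely many solutions

Row-reduce:
R1 ← R1 / (-4).
R2 ← R2 − 1·R1.
R3 ← R3 + 16·R1.
R2 ← R2 / (-7).
R1 ← R1 + 4·R2.
R3 ← R3 + 84·R2.
R3 ← R3 / (138).
R1 ← R1 − 95/14·R3.
R2 ← R2 − 29/14·R3.
Rank is 3 with 4 unknowns, leaving u free.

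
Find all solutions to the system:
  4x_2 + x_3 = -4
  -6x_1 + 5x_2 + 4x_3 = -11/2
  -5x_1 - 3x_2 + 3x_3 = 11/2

x_1 = 1, x_2 = -3/2, x_3 = 2

Row-reduce the augmented matrix:
Swap R1 and R2.
R1 ← R1 / (-6).
R3 ← R3 + 5·R1.
R2 ← R2 / (4).
R1 ← R1 + 5/6·R2.
R3 ← R3 + 43/6·R2.
R3 ← R3 / (35/24).
R1 ← R1 + 11/24·R3.
R2 ← R2 − 1/4·R3.
Reading off the reduced rows gives x_1 = 1, x_2 = -3/2, x_3 = 2.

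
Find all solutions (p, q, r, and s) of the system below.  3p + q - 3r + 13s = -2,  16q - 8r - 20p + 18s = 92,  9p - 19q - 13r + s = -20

Row-reduce:
R1 ← R1 / (3).
R2 ← R2 + 20·R1.
R3 ← R3 − 9·R1.
R2 ← R2 / (68/3).
R1 ← R1 − 1/3·R2.
R3 ← R3 + 22·R2.
R3 ← R3 / (-530/17).
R1 ← R1 + 10/17·R3.
R2 ← R2 + 21/17·R3.
Rank is 3 with 4 unknowns, leaving s free.

infinitely many solutions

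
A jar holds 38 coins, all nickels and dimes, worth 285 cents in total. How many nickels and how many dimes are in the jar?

Let n = nickels, d = dimes.
  n + d = 38
  5n + 10d = 285
Row-reduce the augmented matrix:
R2 ← R2 − 5·R1.
R2 ← R2 / (5).
R1 ← R1 − 1·R2.
Reading off the reduced rows gives n = 19, d = 19.

nickels: 19, dimes: 19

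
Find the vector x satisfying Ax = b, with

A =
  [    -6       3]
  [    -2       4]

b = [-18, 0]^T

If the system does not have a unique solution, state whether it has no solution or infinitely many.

Row-reduce the augmented matrix:
R1 ← R1 / (-6).
R2 ← R2 + 2·R1.
R2 ← R2 / (3).
R1 ← R1 + 1/2·R2.
Reading off the reduced rows gives x_1 = 4, x_2 = 2.

x_1 = 4, x_2 = 2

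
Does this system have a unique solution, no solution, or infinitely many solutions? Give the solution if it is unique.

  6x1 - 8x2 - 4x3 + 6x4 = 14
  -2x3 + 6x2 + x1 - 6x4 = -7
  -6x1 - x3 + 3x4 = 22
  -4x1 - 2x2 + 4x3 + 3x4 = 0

Row-reduce:
R1 ← R1 / (6).
R2 ← R2 − 1·R1.
R3 ← R3 + 6·R1.
R4 ← R4 + 4·R1.
R2 ← R2 / (22/3).
R1 ← R1 + 4/3·R2.
R3 ← R3 + 8·R2.
R4 ← R4 + 22/3·R2.
R3 ← R3 / (-71/11).
R1 ← R1 + 10/11·R3.
R2 ← R2 + 2/11·R3.
Rank is 3 with 4 unknowns, leaving x4 free.

infinitely many solutions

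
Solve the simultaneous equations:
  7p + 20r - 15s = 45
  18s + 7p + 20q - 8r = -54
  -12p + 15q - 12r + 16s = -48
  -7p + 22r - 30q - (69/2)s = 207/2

Row-reduce:
R1 ← R1 / (7).
R2 ← R2 − 7·R1.
R3 ← R3 + 12·R1.
R4 ← R4 + 7·R1.
R2 ← R2 / (20).
R3 ← R3 − 15·R2.
R4 ← R4 + 30·R2.
R3 ← R3 / (303/7).
R1 ← R1 − 20/7·R3.
R2 ← R2 + 7/5·R3.
Rank is 3 with 4 unknowns, leaving s free.

infinitely many solutions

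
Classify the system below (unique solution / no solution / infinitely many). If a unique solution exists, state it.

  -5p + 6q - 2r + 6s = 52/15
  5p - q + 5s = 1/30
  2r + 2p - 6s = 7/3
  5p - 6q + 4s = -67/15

Row-reduce the augmented matrix:
R1 ← R1 / (-5).
R2 ← R2 − 5·R1.
R3 ← R3 − 2·R1.
R4 ← R4 − 5·R1.
R2 ← R2 / (5).
R1 ← R1 + 6/5·R2.
R3 ← R3 − 12/5·R2.
R3 ← R3 / (54/25).
R1 ← R1 + 2/25·R3.
R2 ← R2 + 2/5·R3.
R4 ← R4 + 2·R3.
R4 ← R4 / (16/9).
R1 ← R1 − 10/9·R4.
R2 ← R2 − 5/9·R4.
R3 ← R3 + 37/9·R4.
Reading off the reduced rows gives p = -1/3, q = 4/5, r = 3, s = 1/2.

p = -1/3, q = 4/5, r = 3, s = 1/2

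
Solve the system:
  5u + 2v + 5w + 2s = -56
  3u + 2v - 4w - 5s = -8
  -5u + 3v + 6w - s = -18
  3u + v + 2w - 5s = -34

Row-reduce the augmented matrix:
R1 ← R1 / (5).
R2 ← R2 − 3·R1.
R3 ← R3 + 5·R1.
R4 ← R4 − 3·R1.
R2 ← R2 / (4/5).
R1 ← R1 − 2/5·R2.
R3 ← R3 − 5·R2.
R4 ← R4 + 1/5·R2.
R3 ← R3 / (219/4).
R1 ← R1 − 9/2·R3.
R2 ← R2 + 35/4·R3.
R4 ← R4 + 11/4·R3.
R4 ← R4 / (-420/73).
R1 ← R1 − 17/73·R4.
R2 ← R2 + 102/73·R4.
R3 ← R3 − 53/73·R4.
Reading off the reduced rows gives u = -5, v = -4, w = -5, s = 1.

u = -5, v = -4, w = -5, s = 1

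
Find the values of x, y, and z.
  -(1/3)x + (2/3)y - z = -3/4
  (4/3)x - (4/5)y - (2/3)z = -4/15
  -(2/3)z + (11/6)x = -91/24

x = -9/4, y = -3, z = -1/2

Row-reduce the augmented matrix:
R1 ← R1 / (-1/3).
R2 ← R2 − 4/3·R1.
R3 ← R3 − 11/6·R1.
R2 ← R2 / (28/15).
R1 ← R1 + 2·R2.
R3 ← R3 − 11/3·R2.
R3 ← R3 / (3).
R1 ← R1 + 2·R3.
R2 ← R2 + 5/2·R3.
Reading off the reduced rows gives x = -9/4, y = -3, z = -1/2.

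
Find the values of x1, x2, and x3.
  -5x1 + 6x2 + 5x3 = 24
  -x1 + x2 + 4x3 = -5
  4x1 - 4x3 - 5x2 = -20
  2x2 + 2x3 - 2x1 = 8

Row-reduce the augmented matrix:
R1 ← R1 / (-5).
R2 ← R2 + 1·R1.
R3 ← R3 − 4·R1.
R4 ← R4 + 2·R1.
R2 ← R2 / (-1/5).
R1 ← R1 + 6/5·R2.
R3 ← R3 + 1/5·R2.
R4 ← R4 + 2/5·R2.
R3 ← R3 / (-3).
R1 ← R1 + 19·R3.
R2 ← R2 + 15·R3.
R4 ← R4 + 6·R3.
R4 reduces to 0 = 0, so the extra equation is consistent.
Reading off the reduced rows gives x1 = -3, x2 = 4, x3 = -3.

x1 = -3, x2 = 4, x3 = -3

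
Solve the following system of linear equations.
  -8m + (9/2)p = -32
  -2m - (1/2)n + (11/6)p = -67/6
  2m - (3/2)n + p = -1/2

Row-reduce:
R1 ← R1 / (-8).
R2 ← R2 + 2·R1.
R3 ← R3 − 2·R1.
R2 ← R2 / (-1/2).
R3 ← R3 + 3/2·R2.
Row 3 reduces to 0 = 1, a contradiction. The system is inconsistent.

no solution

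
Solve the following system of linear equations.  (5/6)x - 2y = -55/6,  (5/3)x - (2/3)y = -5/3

x = 1, y = 5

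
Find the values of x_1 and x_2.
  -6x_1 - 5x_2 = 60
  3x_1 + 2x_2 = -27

Row-reduce the augmented matrix:
R1 ← R1 / (-6).
R2 ← R2 − 3·R1.
R2 ← R2 / (-1/2).
R1 ← R1 − 5/6·R2.
Reading off the reduced rows gives x_1 = -5, x_2 = -6.

x_1 = -5, x_2 = -6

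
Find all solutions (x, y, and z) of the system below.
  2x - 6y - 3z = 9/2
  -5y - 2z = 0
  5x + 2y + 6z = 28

Row-reduce the augmented matrix:
R1 ← R1 / (2).
R3 ← R3 − 5·R1.
R2 ← R2 / (-5).
R1 ← R1 + 3·R2.
R3 ← R3 − 17·R2.
R3 ← R3 / (67/10).
R1 ← R1 + 3/10·R3.
R2 ← R2 − 2/5·R3.
Reading off the reduced rows gives x = 3, y = -1, z = 5/2.

x = 3, y = -1, z = 5/2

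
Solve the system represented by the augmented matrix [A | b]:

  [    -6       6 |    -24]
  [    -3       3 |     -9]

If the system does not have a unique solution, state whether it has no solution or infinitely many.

no solution

Row-reduce:
R1 ← R1 / (-6).
R2 ← R2 + 3·R1.
Row 2 reduces to 0 = 3, a contradiction. The system is inconsistent.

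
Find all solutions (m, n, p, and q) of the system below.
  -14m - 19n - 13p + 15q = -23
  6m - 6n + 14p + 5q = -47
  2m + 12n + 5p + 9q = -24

infinitely many solutions

Row-reduce:
R1 ← R1 / (-14).
R2 ← R2 − 6·R1.
R3 ← R3 − 2·R1.
R2 ← R2 / (-99/7).
R1 ← R1 − 19/14·R2.
R3 ← R3 − 65/7·R2.
R3 ← R3 / (859/99).
R1 ← R1 − 172/99·R3.
R2 ← R2 + 59/99·R3.
Rank is 3 with 4 unknowns, leaving q free.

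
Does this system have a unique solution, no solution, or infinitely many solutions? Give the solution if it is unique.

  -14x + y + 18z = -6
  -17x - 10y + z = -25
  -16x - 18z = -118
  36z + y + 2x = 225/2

Row-reduce:
R1 ← R1 / (-14).
R2 ← R2 + 17·R1.
R3 ← R3 + 16·R1.
R4 ← R4 − 2·R1.
R2 ← R2 / (-157/14).
R1 ← R1 + 1/14·R2.
R3 ← R3 + 8/7·R2.
R4 ← R4 − 8/7·R2.
R3 ← R3 / (-5722/157).
R1 ← R1 + 181/157·R3.
R2 ← R2 − 292/157·R3.
R4 ← R4 − 5722/157·R3.
Row 4 reduces to 0 = 1/2, a contradiction. The system is inconsistent.

no solution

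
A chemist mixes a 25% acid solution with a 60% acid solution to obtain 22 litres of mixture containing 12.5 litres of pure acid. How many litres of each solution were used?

litres of solution A: 2, litres of solution B: 20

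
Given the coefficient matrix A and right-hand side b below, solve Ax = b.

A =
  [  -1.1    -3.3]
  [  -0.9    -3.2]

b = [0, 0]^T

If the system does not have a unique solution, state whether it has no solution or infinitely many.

Row-reduce the augmented matrix:
R1 ← R1 / (-11/10).
R2 ← R2 + 9/10·R1.
R2 ← R2 / (-1/2).
R1 ← R1 − 3·R2.
Reading off the reduced rows gives x_1 = 0, x_2 = 0.

x_1 = 0, x_2 = 0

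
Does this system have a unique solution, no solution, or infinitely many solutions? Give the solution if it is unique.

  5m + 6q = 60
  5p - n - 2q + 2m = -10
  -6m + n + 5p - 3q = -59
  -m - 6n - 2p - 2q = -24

m = 6, n = 2, p = -2, q = 5

Row-reduce the augmented matrix:
R1 ← R1 / (5).
R2 ← R2 − 2·R1.
R3 ← R3 + 6·R1.
R4 ← R4 + 1·R1.
R2 ← R2 / (-1).
R3 ← R3 − 1·R2.
R4 ← R4 + 6·R2.
R3 ← R3 / (10).
R2 ← R2 + 5·R3.
R4 ← R4 + 32·R3.
R4 ← R4 / (624/25).
R1 ← R1 − 6/5·R4.
R2 ← R2 − 43/10·R4.
R3 ← R3 + 1/50·R4.
Reading off the reduced rows gives m = 6, n = 2, p = -2, q = 5.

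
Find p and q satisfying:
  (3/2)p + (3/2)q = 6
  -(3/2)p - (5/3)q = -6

Row-reduce the augmented matrix:
R1 ← R1 / (3/2).
R2 ← R2 + 3/2·R1.
R2 ← R2 / (-1/6).
R1 ← R1 − 1·R2.
Reading off the reduced rows gives p = 4, q = 0.

p = 4, q = 0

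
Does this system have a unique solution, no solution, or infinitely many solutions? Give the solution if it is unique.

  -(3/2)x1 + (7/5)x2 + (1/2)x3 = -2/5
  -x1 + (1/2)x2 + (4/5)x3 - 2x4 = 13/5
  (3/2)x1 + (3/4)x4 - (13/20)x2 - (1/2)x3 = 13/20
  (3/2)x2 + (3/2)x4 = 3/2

no solution

Row-reduce:
R1 ← R1 / (-3/2).
R2 ← R2 + 1·R1.
R3 ← R3 − 3/2·R1.
R2 ← R2 / (-13/30).
R1 ← R1 + 14/15·R2.
R3 ← R3 − 3/4·R2.
R4 ← R4 − 3/2·R2.
R3 ← R3 / (21/26).
R1 ← R1 + 87/65·R3.
R2 ← R2 + 14/13·R3.
R4 ← R4 − 21/13·R3.
Row 4 reduces to 0 = 1, a contradiction. The system is inconsistent.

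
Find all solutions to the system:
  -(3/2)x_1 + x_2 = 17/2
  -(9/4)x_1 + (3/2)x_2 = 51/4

Row-reduce:
R1 ← R1 / (-3/2).
R2 ← R2 + 9/4·R1.
Rank is 1 with 2 unknowns, leaving x_2 free.

infinitely many solutions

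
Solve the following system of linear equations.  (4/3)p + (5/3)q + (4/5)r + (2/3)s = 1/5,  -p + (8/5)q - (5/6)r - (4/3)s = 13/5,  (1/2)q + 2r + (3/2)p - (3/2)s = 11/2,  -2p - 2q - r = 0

p = -3, q = 1, r = 4, s = -1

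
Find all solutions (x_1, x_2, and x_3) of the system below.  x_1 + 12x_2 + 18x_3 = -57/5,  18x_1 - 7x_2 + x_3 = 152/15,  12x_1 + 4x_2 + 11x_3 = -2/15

Row-reduce the augmented matrix:
R2 ← R2 − 18·R1.
R3 ← R3 − 12·R1.
R2 ← R2 / (-223).
R1 ← R1 − 12·R2.
R3 ← R3 + 140·R2.
R3 ← R3 / (-495/223).
R1 ← R1 − 138/223·R3.
R2 ← R2 − 323/223·R3.
Reading off the reduced rows gives x_1 = 3/5, x_2 = 0, x_3 = -2/3.

x_1 = 3/5, x_2 = 0, x_3 = -2/3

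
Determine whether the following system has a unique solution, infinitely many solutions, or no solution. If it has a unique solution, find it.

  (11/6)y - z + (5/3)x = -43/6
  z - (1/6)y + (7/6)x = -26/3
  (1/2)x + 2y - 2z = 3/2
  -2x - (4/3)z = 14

x = -5, y = -1, z = -3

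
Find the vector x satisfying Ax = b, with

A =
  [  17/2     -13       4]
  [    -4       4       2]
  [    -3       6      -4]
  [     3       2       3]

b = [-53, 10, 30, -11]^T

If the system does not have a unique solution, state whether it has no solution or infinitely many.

no solution

Row-reduce:
R1 ← R1 / (17/2).
R2 ← R2 + 4·R1.
R3 ← R3 + 3·R1.
R4 ← R4 − 3·R1.
R2 ← R2 / (-36/17).
R1 ← R1 + 26/17·R2.
R3 ← R3 − 24/17·R2.
R4 ← R4 − 112/17·R2.
Swap R3 and R4.
R3 ← R3 / (41/3).
R1 ← R1 + 7/3·R3.
R2 ← R2 + 11/6·R3.
Row 4 reduces to 0 = 4/3, a contradiction. The system is inconsistent.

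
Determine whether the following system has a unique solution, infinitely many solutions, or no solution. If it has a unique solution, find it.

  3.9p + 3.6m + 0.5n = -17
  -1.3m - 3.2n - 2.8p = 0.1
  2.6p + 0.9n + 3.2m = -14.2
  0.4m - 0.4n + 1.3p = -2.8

Row-reduce the augmented matrix:
R1 ← R1 / (18/5).
R2 ← R2 + 13/10·R1.
R3 ← R3 − 16/5·R1.
R4 ← R4 − 2/5·R1.
R2 ← R2 / (-1087/360).
R1 ← R1 − 5/36·R2.
R3 ← R3 − 41/90·R2.
R4 ← R4 + 41/90·R2.
R3 ← R3 / (-11703/10870).
R1 ← R1 − 1108/1087·R3.
R2 ← R2 − 501/1087·R3.
R4 ← R4 − 11703/10870·R3.
R4 reduces to 0 = 0, so the extra equation is consistent.
Reading off the reduced rows gives m = -5, n = 2, p = 0.

m = -5, n = 2, p = 0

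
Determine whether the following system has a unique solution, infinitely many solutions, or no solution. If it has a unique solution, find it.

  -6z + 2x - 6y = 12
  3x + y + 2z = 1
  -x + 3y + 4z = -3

x = 0, y = -5, z = 3

Row-reduce the augmented matrix:
R1 ← R1 / (2).
R2 ← R2 − 3·R1.
R3 ← R3 + 1·R1.
R2 ← R2 / (10).
R1 ← R1 + 3·R2.
R1 ← R1 − 3/10·R3.
R2 ← R2 − 11/10·R3.
Reading off the reduced rows gives x = 0, y = -5, z = 3.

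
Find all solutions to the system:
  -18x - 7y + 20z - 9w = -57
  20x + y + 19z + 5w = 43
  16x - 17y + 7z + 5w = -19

infinitely many solutions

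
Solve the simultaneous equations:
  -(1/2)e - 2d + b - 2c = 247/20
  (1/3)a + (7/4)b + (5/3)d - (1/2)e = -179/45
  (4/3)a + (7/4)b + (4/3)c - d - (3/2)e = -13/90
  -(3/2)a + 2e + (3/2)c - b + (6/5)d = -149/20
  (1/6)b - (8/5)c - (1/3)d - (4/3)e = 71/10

Row-reduce the augmented matrix:
Swap R1 and R2.
R1 ← R1 / (1/3).
R3 ← R3 − 4/3·R1.
R4 ← R4 + 3/2·R1.
R1 ← R1 − 21/4·R2.
R3 ← R3 + 21/4·R2.
R4 ← R4 − 55/8·R2.
R5 ← R5 − 1/6·R2.
R3 ← R3 / (-55/6).
R1 ← R1 − 21/2·R3.
R2 ← R2 + 2·R3.
R4 ← R4 − 61/4·R3.
R5 ← R5 + 19/15·R3.
R4 ← R4 / (-171/22).
R1 ← R1 + 292/55·R4.
R2 ← R2 − 108/55·R4.
R3 ← R3 − 109/55·R4.
R5 ← R5 − 2071/825·R4.
R5 ← R5 / (-1603/1500).
R1 ← R1 + 509/475·R5.
R2 ← R2 + 59/475·R5.
R3 ← R3 − 68/475·R5.
R4 ← R4 − 17/380·R5.
Reading off the reduced rows gives a = -7/3, b = 3/5, c = -5/2, d = -3, e = -3/2.

a = -7/3, b = 3/5, c = -5/2, d = -3, e = -3/2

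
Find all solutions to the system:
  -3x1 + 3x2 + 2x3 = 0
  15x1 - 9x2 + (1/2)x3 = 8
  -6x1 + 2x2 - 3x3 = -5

no solution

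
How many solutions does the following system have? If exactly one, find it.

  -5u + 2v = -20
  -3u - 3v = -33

Row-reduce the augmented matrix:
R1 ← R1 / (-5).
R2 ← R2 + 3·R1.
R2 ← R2 / (-21/5).
R1 ← R1 + 2/5·R2.
Reading off the reduced rows gives u = 6, v = 5.

u = 6, v = 5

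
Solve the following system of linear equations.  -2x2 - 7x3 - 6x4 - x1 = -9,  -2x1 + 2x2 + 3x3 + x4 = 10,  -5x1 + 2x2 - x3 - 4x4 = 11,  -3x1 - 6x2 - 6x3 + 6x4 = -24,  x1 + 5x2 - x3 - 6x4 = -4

x1 = -2, x2 = -3, x3 = 5, x4 = -3

Row-reduce the augmented matrix:
R1 ← R1 / (-1).
R2 ← R2 + 2·R1.
R3 ← R3 + 5·R1.
R4 ← R4 + 3·R1.
R5 ← R5 − 1·R1.
R2 ← R2 / (6).
R1 ← R1 − 2·R2.
R3 ← R3 − 12·R2.
R5 ← R5 − 3·R2.
Swap R3 and R4.
R3 ← R3 / (15).
R1 ← R1 − 4/3·R3.
R2 ← R2 − 17/6·R3.
R5 ← R5 + 33/2·R3.
Swap R4 and R5.
R4 ← R4 / (79/10).
R1 ← R1 + 7/15·R4.
R2 ← R2 + 71/30·R4.
R3 ← R3 − 8/5·R4.
R5 reduces to 0 = 0, so the extra equation is consistent.
Reading off the reduced rows gives x1 = -2, x2 = -3, x3 = 5, x4 = -3.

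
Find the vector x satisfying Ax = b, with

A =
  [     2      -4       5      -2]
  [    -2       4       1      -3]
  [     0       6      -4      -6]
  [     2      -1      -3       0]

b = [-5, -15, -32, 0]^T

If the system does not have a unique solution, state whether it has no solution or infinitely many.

no solution

Row-reduce:
R1 ← R1 / (2).
R2 ← R2 + 2·R1.
R4 ← R4 − 2·R1.
Swap R2 and R3.
R2 ← R2 / (6).
R1 ← R1 + 2·R2.
R4 ← R4 − 3·R2.
R3 ← R3 / (6).
R1 ← R1 − 7/6·R3.
R2 ← R2 + 2/3·R3.
R4 ← R4 + 6·R3.
Row 4 reduces to 0 = 1, a contradiction. The system is inconsistent.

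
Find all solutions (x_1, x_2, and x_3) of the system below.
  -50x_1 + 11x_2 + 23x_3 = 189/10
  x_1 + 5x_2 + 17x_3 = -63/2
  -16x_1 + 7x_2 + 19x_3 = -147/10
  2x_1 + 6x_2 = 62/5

x_1 = -1, x_2 = 12/5, x_3 = -5/2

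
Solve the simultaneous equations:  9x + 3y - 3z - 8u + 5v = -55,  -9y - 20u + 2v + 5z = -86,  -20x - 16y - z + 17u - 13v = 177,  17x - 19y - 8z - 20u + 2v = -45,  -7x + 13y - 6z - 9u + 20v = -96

Row-reduce the augmented matrix:
R1 ← R1 / (9).
R3 ← R3 + 20·R1.
R4 ← R4 − 17·R1.
R5 ← R5 + 7·R1.
R2 ← R2 / (-9).
R1 ← R1 − 1/3·R2.
R3 ← R3 + 28/3·R2.
R4 ← R4 + 74/3·R2.
R5 ← R5 − 46/3·R2.
R3 ← R3 / (-347/27).
R1 ← R1 + 4/27·R3.
R2 ← R2 + 5/9·R3.
R4 ← R4 + 433/27·R3.
R5 ← R5 − 5/27·R3.
R4 ← R4 / (26041/1041).
R1 ← R1 + 1936/1041·R4.
R2 ← R2 − 1415/1041·R4.
R3 ← R3 + 539/347·R4.
R5 ← R5 + 17006/347·R4.
R5 ← R5 / (302172/26041).
R1 ← R1 − 2135/26041·R5.
R2 ← R2 − 9967/26041·R5.
R3 ← R3 + 4875/26041·R5.
R4 ← R4 + 8308/26041·R5.
Reading off the reduced rows gives x = -2, y = -1, z = -5, u = 3, v = -5.

x = -2, y = -1, z = -5, u = 3, v = -5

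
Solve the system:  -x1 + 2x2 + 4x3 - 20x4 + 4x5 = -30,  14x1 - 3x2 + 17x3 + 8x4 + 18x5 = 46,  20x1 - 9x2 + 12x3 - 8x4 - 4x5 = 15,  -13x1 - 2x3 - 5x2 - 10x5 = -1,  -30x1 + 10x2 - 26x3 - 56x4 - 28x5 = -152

infinitely many solutions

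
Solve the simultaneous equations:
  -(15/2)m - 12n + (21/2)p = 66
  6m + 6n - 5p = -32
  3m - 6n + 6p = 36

infinitely many solutions

Row-reduce:
R1 ← R1 / (-15/2).
R2 ← R2 − 6·R1.
R3 ← R3 − 3·R1.
R2 ← R2 / (-18/5).
R1 ← R1 − 8/5·R2.
R3 ← R3 + 54/5·R2.
Rank is 2 with 3 unknowns, leaving p free.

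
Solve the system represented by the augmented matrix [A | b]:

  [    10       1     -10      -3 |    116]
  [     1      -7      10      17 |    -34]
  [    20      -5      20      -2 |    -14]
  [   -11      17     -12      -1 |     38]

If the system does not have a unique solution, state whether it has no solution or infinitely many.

Row-reduce the augmented matrix:
R1 ← R1 / (10).
R2 ← R2 − 1·R1.
R3 ← R3 − 20·R1.
R4 ← R4 + 11·R1.
R2 ← R2 / (-71/10).
R1 ← R1 − 1/10·R2.
R3 ← R3 + 7·R2.
R4 ← R4 − 181/10·R2.
R3 ← R3 / (2070/71).
R1 ← R1 + 60/71·R3.
R2 ← R2 + 110/71·R3.
R4 ← R4 − 358/71·R3.
R4 ← R4 / (4837/115).
R1 ← R1 + 10/23·R4.
R2 ← R2 + 72/23·R4.
R3 ← R3 + 103/230·R4.
Reading off the reduced rows gives x_1 = 6, x_2 = 2, x_3 = -6, x_4 = 2.

x_1 = 6, x_2 = 2, x_3 = -6, x_4 = 2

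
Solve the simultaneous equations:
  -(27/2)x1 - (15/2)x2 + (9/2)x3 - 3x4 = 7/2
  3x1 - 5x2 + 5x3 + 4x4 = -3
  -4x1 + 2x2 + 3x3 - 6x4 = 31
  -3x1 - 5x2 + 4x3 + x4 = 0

Row-reduce:
R1 ← R1 / (-27/2).
R2 ← R2 − 3·R1.
R3 ← R3 + 4·R1.
R4 ← R4 + 3·R1.
R2 ← R2 / (-20/3).
R1 ← R1 − 5/9·R2.
R3 ← R3 − 38/9·R2.
R4 ← R4 + 10/3·R2.
R3 ← R3 / (82/15).
R1 ← R1 − 1/6·R3.
R2 ← R2 + 9/10·R3.
Row 4 reduces to 0 = 1/3, a contradiction. The system is inconsistent.

no solution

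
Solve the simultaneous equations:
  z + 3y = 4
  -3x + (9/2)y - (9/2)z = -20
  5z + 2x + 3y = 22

Row-reduce:
Swap R1 and R2.
R1 ← R1 / (-3).
R3 ← R3 − 2·R1.
R2 ← R2 / (3).
R1 ← R1 + 3/2·R2.
R3 ← R3 − 6·R2.
Row 3 reduces to 0 = 2/3, a contradiction. The system is inconsistent.

no solution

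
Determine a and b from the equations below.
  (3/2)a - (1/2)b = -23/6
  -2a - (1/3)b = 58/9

a = -3, b = -4/3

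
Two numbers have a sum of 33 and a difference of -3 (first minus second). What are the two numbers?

Let x = first number, y = second number.
  y + x = 33
  x - y = -3
From equation 1: x = 33 − y.
Substitute into equation 2 and solve: y = 18.
Then x = 15.

first number: 15, second number: 18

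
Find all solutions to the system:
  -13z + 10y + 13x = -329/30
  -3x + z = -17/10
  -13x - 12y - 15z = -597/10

x = 7/5, y = 1/3, z = 5/2

Row-reduce the augmented matrix:
R1 ← R1 / (13).
R2 ← R2 + 3·R1.
R3 ← R3 + 13·R1.
R2 ← R2 / (30/13).
R1 ← R1 − 10/13·R2.
R3 ← R3 + 2·R2.
R3 ← R3 / (-446/15).
R1 ← R1 + 1/3·R3.
R2 ← R2 + 13/15·R3.
Reading off the reduced rows gives x = 7/5, y = 1/3, z = 5/2.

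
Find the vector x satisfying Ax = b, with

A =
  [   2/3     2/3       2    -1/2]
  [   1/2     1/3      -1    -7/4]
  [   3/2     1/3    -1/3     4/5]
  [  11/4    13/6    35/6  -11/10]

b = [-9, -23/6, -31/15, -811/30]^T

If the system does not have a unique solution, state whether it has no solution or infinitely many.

no solution

Row-reduce:
R1 ← R1 / (2/3).
R2 ← R2 − 1/2·R1.
R3 ← R3 − 3/2·R1.
R4 ← R4 − 11/4·R1.
R2 ← R2 / (-1/6).
R1 ← R1 − 1·R2.
R3 ← R3 + 7/6·R2.
R4 ← R4 + 7/12·R2.
R3 ← R3 / (38/3).
R1 ← R1 + 12·R3.
R2 ← R2 − 15·R3.
R4 ← R4 − 19/3·R3.
Row 4 reduces to 0 = 1, a contradiction. The system is inconsistent.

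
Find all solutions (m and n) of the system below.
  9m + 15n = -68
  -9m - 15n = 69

no solution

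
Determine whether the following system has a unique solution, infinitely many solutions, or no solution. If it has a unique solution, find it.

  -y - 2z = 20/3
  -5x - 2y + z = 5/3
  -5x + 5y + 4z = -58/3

x = 0, y = -2, z = -7/3

Row-reduce the augmented matrix:
Swap R1 and R2.
R1 ← R1 / (-5).
R3 ← R3 + 5·R1.
R2 ← R2 / (-1).
R1 ← R1 − 2/5·R2.
R3 ← R3 − 7·R2.
R3 ← R3 / (-11).
R1 ← R1 + 1·R3.
R2 ← R2 − 2·R3.
Reading off the reduced rows gives x = 0, y = -2, z = -7/3.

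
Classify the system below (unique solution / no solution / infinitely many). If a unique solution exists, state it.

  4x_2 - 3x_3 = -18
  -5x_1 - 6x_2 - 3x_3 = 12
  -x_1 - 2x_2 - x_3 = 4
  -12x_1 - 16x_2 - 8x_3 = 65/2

Row-reduce:
Swap R1 and R2.
R1 ← R1 / (-5).
R3 ← R3 + 1·R1.
R4 ← R4 + 12·R1.
R2 ← R2 / (4).
R1 ← R1 − 6/5·R2.
R3 ← R3 + 4/5·R2.
R4 ← R4 + 8/5·R2.
R3 ← R3 / (-1).
R1 ← R1 − 3/2·R3.
R2 ← R2 + 3/4·R3.
R4 ← R4 + 2·R3.
Row 4 reduces to 0 = 1/2, a contradiction. The system is inconsistent.

no solution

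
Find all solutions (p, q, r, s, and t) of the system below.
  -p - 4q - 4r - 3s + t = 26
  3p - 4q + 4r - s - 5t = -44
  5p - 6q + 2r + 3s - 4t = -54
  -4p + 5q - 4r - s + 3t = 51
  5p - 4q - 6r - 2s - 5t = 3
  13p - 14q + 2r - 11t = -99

Row-reduce the augmented matrix:
R1 ← R1 / (-1).
R2 ← R2 − 3·R1.
R3 ← R3 − 5·R1.
R4 ← R4 + 4·R1.
R5 ← R5 − 5·R1.
R6 ← R6 − 13·R1.
R2 ← R2 / (-16).
R1 ← R1 − 4·R2.
R3 ← R3 + 26·R2.
R4 ← R4 − 21·R2.
R5 ← R5 + 24·R2.
R6 ← R6 + 66·R2.
R3 ← R3 / (-5).
R1 ← R1 − 2·R3.
R2 ← R2 − 1/2·R3.
R4 ← R4 − 3/2·R3.
R5 ← R5 + 14·R3.
R6 ← R6 + 17·R3.
R4 ← R4 / (-17/20).
R1 ← R1 − 11/5·R4.
R2 ← R2 − 21/20·R4.
R3 ← R3 + 17/20·R4.
R5 ← R5 + 139/10·R4.
R6 ← R6 + 61/5·R4.
R5 ← R5 / (502/17).
R1 ← R1 + 100/17·R5.
R2 ← R2 + 40/17·R5.
R3 ← R3 − 3/2·R5.
R4 ← R4 − 47/17·R5.
R6 ← R6 − 502/17·R5.
R6 reduces to 0 = 0, so the extra equation is consistent.
Reading off the reduced rows gives p = -3, q = 2, r = -5, s = -3, t = 2.

p = -3, q = 2, r = -5, s = -3, t = 2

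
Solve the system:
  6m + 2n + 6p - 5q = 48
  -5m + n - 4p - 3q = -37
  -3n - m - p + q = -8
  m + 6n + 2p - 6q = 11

m = 5, n = 0, p = 3, q = 0

Row-reduce the augmented matrix:
R1 ← R1 / (6).
R2 ← R2 + 5·R1.
R3 ← R3 + 1·R1.
R4 ← R4 − 1·R1.
R2 ← R2 / (8/3).
R1 ← R1 − 1/3·R2.
R3 ← R3 + 8/3·R2.
R4 ← R4 − 17/3·R2.
R1 ← R1 − 7/8·R3.
R2 ← R2 − 3/8·R3.
R4 ← R4 + 9/8·R3.
R4 ← R4 / (35/16).
R1 ← R1 − 99/16·R4.
R2 ← R2 + 1/16·R4.
R3 ← R3 + 7·R4.
Reading off the reduced rows gives m = 5, n = 0, p = 3, q = 0.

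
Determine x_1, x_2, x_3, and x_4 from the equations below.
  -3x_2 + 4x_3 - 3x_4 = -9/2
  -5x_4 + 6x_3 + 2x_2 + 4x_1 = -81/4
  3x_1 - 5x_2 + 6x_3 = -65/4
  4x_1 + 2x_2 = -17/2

x_1 = -3/2, x_2 = -5/4, x_3 = -3, x_4 = -5/4

Row-reduce the augmented matrix:
Swap R1 and R2.
R1 ← R1 / (4).
R3 ← R3 − 3·R1.
R4 ← R4 − 4·R1.
R2 ← R2 / (-3).
R1 ← R1 − 1/2·R2.
R3 ← R3 + 13/2·R2.
R3 ← R3 / (-43/6).
R1 ← R1 − 13/6·R3.
R2 ← R2 + 4/3·R3.
R4 ← R4 + 6·R3.
R4 ← R4 / (-154/43).
R1 ← R1 − 58/43·R4.
R2 ← R2 + 39/43·R4.
R3 ← R3 + 123/86·R4.
Reading off the reduced rows gives x_1 = -3/2, x_2 = -5/4, x_3 = -3, x_4 = -5/4.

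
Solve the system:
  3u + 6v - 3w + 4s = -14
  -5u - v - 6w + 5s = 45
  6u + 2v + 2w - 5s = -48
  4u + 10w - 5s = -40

no solution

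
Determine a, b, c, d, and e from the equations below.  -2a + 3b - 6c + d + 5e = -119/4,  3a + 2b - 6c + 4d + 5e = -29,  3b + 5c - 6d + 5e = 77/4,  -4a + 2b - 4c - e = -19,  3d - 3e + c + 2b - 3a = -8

Row-reduce the augmented matrix:
R1 ← R1 / (-2).
R2 ← R2 − 3·R1.
R4 ← R4 + 4·R1.
R5 ← R5 + 3·R1.
R2 ← R2 / (13/2).
R1 ← R1 + 3/2·R2.
R3 ← R3 − 3·R2.
R4 ← R4 + 4·R2.
R5 ← R5 + 5/2·R2.
R3 ← R3 / (155/13).
R1 ← R1 + 6/13·R3.
R2 ← R2 + 30/13·R3.
R4 ← R4 + 16/13·R3.
R5 ← R5 − 55/13·R3.
R4 ← R4 / (78/155).
R1 ← R1 − 68/155·R4.
R2 ← R2 + 25/31·R4.
R3 ← R3 + 111/155·R4.
R5 ← R5 − 206/31·R4.
R5 ← R5 / (511/13).
R1 ← R1 − 43/13·R5.
R2 ← R2 + 95/26·R5.
R3 ← R3 + 127/26·R5.
R4 ← R4 + 175/26·R5.
Reading off the reduced rows gives a = 1, b = -7/4, c = 3, d = -2, e = -1/2.

a = 1, b = -7/4, c = 3, d = -2, e = -1/2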